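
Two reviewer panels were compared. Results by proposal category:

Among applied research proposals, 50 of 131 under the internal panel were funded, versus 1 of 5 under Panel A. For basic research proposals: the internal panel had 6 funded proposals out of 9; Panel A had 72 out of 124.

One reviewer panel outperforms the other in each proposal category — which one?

the internal panel

Applied research: the internal panel 50/131 = 38.2%, Panel A 1/5 = 20.0% → the internal panel
Basic research: the internal panel 6/9 = 66.7%, Panel A 72/124 = 58.1% → the internal panel
The internal panel has the higher rate in both groups.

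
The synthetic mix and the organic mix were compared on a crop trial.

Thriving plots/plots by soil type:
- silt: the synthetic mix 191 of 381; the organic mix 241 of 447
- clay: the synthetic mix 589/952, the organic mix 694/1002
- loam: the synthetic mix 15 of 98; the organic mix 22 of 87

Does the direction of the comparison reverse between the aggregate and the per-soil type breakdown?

Silt: the synthetic mix 191/381 = 50.1%, the organic mix 241/447 = 53.9% → the organic mix
Clay: the synthetic mix 589/952 = 61.9%, the organic mix 694/1002 = 69.3% → the organic mix
Loam: the synthetic mix 15/98 = 15.3%, the organic mix 22/87 = 25.3% → the organic mix
Overall: the synthetic mix 795/1431 = 55.6%, the organic mix 957/1536 = 62.3% → the organic mix
The organic mix wins overall and in every soil group — no reversal.

No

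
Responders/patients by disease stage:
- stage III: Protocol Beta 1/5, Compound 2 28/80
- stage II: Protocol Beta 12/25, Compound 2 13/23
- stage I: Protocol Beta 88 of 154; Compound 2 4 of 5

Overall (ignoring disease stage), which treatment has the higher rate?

Protocol Beta

Stage III: Protocol Beta 1/5 = 20.0%, Compound 2 28/80 = 35.0% → Compound 2
Stage II: Protocol Beta 12/25 = 48.0%, Compound 2 13/23 = 56.5% → Compound 2
Stage I: Protocol Beta 88/154 = 57.1%, Compound 2 4/5 = 80.0% → Compound 2
Overall: Protocol Beta 101/184 = 54.9%, Compound 2 45/108 = 41.7% → Protocol Beta
(Compound 2 wins every disease group but Protocol Beta wins overall — Compound 2's patients skew toward the low-rate stage III group.)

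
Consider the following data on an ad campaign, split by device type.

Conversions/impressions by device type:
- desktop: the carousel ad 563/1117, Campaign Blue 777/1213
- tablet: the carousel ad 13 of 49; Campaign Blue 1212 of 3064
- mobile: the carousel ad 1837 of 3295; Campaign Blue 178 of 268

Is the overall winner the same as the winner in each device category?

Desktop: the carousel ad 563/1117 = 50.4%, Campaign Blue 777/1213 = 64.1% → Campaign Blue
Tablet: the carousel ad 13/49 = 26.5%, Campaign Blue 1212/3064 = 39.6% → Campaign Blue
Mobile: the carousel ad 1837/3295 = 55.8%, Campaign Blue 178/268 = 66.4% → Campaign Blue
Overall: the carousel ad 2413/4461 = 54.1%, Campaign Blue 2167/4545 = 47.7% → the carousel ad
Campaign Blue wins each device group but the carousel ad wins overall — the comparison reverses. Campaign Blue's impressions skew toward tablet, which has a lower base rate.

No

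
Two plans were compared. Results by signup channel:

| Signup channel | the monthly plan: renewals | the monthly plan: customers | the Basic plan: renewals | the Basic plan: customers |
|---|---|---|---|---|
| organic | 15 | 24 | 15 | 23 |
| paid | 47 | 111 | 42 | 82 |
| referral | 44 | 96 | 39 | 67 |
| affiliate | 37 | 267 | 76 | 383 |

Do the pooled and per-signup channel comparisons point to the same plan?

Organic: the monthly plan 15/24 = 62.5%, the Basic plan 15/23 = 65.2% → the Basic plan
Paid: the monthly plan 47/111 = 42.3%, the Basic plan 42/82 = 51.2% → the Basic plan
Referral: the monthly plan 44/96 = 45.8%, the Basic plan 39/67 = 58.2% → the Basic plan
Affiliate: the monthly plan 37/267 = 13.9%, the Basic plan 76/383 = 19.8% → the Basic plan
Overall: the monthly plan 143/498 = 28.7%, the Basic plan 172/555 = 31.0% → the Basic plan
The Basic plan wins overall and in every signup group — no reversal.

Yes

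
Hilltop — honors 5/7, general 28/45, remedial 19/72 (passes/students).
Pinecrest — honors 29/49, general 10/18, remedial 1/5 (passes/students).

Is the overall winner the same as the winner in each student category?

Honors: Hilltop 5/7 = 71.4%, Pinecrest 29/49 = 59.2% → Hilltop
General: Hilltop 28/45 = 62.2%, Pinecrest 10/18 = 55.6% → Hilltop
Remedial: Hilltop 19/72 = 26.4%, Pinecrest 1/5 = 20.0% → Hilltop
Overall: Hilltop 52/124 = 41.9%, Pinecrest 40/72 = 55.6% → Pinecrest
Hilltop wins each student group but Pinecrest wins overall — the comparison reverses. Hilltop's students skew toward remedial, which has a lower base rate.

No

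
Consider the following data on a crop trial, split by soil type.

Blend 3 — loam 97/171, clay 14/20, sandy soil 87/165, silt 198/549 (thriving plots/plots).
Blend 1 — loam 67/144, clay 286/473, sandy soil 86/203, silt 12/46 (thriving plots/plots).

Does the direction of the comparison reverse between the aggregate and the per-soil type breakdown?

Loam: Blend 3 97/171 = 56.7%, Blend 1 67/144 = 46.5% → Blend 3
Clay: Blend 3 14/20 = 70.0%, Blend 1 286/473 = 60.5% → Blend 3
Sandy soil: Blend 3 87/165 = 52.7%, Blend 1 86/203 = 42.4% → Blend 3
Silt: Blend 3 198/549 = 36.1%, Blend 1 12/46 = 26.1% → Blend 3
Overall: Blend 3 396/905 = 43.8%, Blend 1 451/866 = 52.1% → Blend 1
Blend 3 wins each soil group but Blend 1 wins overall — the comparison reverses. Blend 3's plots skew toward silt, which has a lower base rate.

Yes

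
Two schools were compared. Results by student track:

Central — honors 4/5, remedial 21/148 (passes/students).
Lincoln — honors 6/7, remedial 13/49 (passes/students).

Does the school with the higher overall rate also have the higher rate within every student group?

Yes

Honors: Central 4/5 = 80.0%, Lincoln 6/7 = 85.7% → Lincoln
Remedial: Central 21/148 = 14.2%, Lincoln 13/49 = 26.5% → Lincoln
Overall: Central 25/153 = 16.3%, Lincoln 19/56 = 33.9% → Lincoln
Lincoln wins overall and in every student group — no reversal.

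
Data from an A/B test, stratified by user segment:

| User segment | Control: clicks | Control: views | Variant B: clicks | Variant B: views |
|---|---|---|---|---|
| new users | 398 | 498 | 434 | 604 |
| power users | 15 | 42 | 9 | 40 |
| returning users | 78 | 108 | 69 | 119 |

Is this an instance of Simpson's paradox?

No

New users: Control 398/498 = 79.9%, Variant B 434/604 = 71.9% → Control
Power users: Control 15/42 = 35.7%, Variant B 9/40 = 22.5% → Control
Returning users: Control 78/108 = 72.2%, Variant B 69/119 = 58.0% → Control
Overall: Control 491/648 = 75.8%, Variant B 512/763 = 67.1% → Control
Control wins overall and in every user group — no reversal.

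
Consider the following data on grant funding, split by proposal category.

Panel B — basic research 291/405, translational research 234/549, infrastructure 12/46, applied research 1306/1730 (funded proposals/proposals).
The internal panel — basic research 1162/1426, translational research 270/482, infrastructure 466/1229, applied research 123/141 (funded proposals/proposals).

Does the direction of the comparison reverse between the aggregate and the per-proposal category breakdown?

Basic research: Panel B 291/405 = 71.9%, the internal panel 1162/1426 = 81.5% → the internal panel
Translational research: Panel B 234/549 = 42.6%, the internal panel 270/482 = 56.0% → the internal panel
Infrastructure: Panel B 12/46 = 26.1%, the internal panel 466/1229 = 37.9% → the internal panel
Applied research: Panel B 1306/1730 = 75.5%, the internal panel 123/141 = 87.2% → the internal panel
Overall: Panel B 1843/2730 = 67.5%, the internal panel 2021/3278 = 61.7% → Panel B
The internal panel wins each proposal group but Panel B wins overall — the comparison reverses. The internal panel's proposals skew toward infrastructure, which has a lower base rate.

Yes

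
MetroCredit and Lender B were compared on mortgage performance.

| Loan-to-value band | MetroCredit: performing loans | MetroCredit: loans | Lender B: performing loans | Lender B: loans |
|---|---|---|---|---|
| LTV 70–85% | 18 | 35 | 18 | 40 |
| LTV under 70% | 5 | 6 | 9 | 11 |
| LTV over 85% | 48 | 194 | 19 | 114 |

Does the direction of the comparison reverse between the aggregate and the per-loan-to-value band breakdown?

LTV 70–85%: MetroCredit 18/35 = 51.4%, Lender B 18/40 = 45.0% → MetroCredit
LTV under 70%: MetroCredit 5/6 = 83.3%, Lender B 9/11 = 81.8% → MetroCredit
LTV over 85%: MetroCredit 48/194 = 24.7%, Lender B 19/114 = 16.7% → MetroCredit
Overall: MetroCredit 71/235 = 30.2%, Lender B 46/165 = 27.9% → MetroCredit
MetroCredit wins overall and in every loan-to-value group — no reversal.

No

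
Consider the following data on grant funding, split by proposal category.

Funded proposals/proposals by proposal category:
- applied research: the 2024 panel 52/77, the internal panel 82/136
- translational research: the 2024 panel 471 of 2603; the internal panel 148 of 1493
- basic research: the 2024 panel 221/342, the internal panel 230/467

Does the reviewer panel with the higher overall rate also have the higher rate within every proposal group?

Yes

Applied research: the 2024 panel 52/77 = 67.5%, the internal panel 82/136 = 60.3% → the 2024 panel
Translational research: the 2024 panel 471/2603 = 18.1%, the internal panel 148/1493 = 9.9% → the 2024 panel
Basic research: the 2024 panel 221/342 = 64.6%, the internal panel 230/467 = 49.3% → the 2024 panel
Overall: the 2024 panel 744/3022 = 24.6%, the internal panel 460/2096 = 21.9% → the 2024 panel
The 2024 panel wins overall and in every proposal group — no reversal.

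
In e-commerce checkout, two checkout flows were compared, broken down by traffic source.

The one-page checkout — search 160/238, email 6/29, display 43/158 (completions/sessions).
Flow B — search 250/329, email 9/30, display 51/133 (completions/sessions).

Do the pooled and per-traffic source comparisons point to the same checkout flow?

Search: the one-page checkout 160/238 = 67.2%, Flow B 250/329 = 76.0% → Flow B
Email: the one-page checkout 6/29 = 20.7%, Flow B 9/30 = 30.0% → Flow B
Display: the one-page checkout 43/158 = 27.2%, Flow B 51/133 = 38.3% → Flow B
Overall: the one-page checkout 209/425 = 49.2%, Flow B 310/492 = 63.0% → Flow B
Flow B wins overall and in every traffic group — no reversal.

Yes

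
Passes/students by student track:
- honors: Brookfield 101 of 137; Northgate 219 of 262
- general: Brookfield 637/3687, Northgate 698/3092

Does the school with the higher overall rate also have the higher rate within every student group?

Honors: Brookfield 101/137 = 73.7%, Northgate 219/262 = 83.6% → Northgate
General: Brookfield 637/3687 = 17.3%, Northgate 698/3092 = 22.6% → Northgate
Overall: Brookfield 738/3824 = 19.3%, Northgate 917/3354 = 27.3% → Northgate
Northgate wins overall and in every student group — no reversal.

Yes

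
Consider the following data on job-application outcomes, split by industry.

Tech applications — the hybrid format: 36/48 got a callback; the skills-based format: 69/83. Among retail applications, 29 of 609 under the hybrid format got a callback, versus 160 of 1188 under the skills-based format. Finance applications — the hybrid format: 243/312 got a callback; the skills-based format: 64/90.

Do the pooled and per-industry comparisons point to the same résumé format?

Tech: the hybrid format 36/48 = 75.0%, the skills-based format 69/83 = 83.1% → the skills-based format
Retail: the hybrid format 29/609 = 4.8%, the skills-based format 160/1188 = 13.5% → the skills-based format
Finance: the hybrid format 243/312 = 77.9%, the skills-based format 64/90 = 71.1% → the hybrid format
Overall: the hybrid format 308/969 = 31.8%, the skills-based format 293/1361 = 21.5% → the hybrid format
Neither sweeps: the hybrid format wins 1 of 3 groups, the skills-based format wins 2. The hybrid format wins overall but not every group — no Simpson reversal.

No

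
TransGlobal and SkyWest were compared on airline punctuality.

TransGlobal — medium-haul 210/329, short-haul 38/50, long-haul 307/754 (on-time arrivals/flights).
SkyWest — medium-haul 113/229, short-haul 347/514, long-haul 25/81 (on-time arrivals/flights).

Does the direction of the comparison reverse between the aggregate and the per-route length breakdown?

Medium-haul: TransGlobal 210/329 = 63.8%, SkyWest 113/229 = 49.3% → TransGlobal
Short-haul: TransGlobal 38/50 = 76.0%, SkyWest 347/514 = 67.5% → TransGlobal
Long-haul: TransGlobal 307/754 = 40.7%, SkyWest 25/81 = 30.9% → TransGlobal
Overall: TransGlobal 555/1133 = 49.0%, SkyWest 485/824 = 58.9% → SkyWest
TransGlobal wins each route group but SkyWest wins overall — the comparison reverses. TransGlobal's flights skew toward long-haul, which has a lower base rate.

Yes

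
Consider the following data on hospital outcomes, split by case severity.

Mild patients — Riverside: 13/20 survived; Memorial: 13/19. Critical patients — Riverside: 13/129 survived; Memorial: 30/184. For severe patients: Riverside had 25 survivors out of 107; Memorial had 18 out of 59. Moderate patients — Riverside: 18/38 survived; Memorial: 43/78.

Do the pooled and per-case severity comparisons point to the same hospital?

Mild: Riverside 13/20 = 65.0%, Memorial 13/19 = 68.4% → Memorial
Critical: Riverside 13/129 = 10.1%, Memorial 30/184 = 16.3% → Memorial
Severe: Riverside 25/107 = 23.4%, Memorial 18/59 = 30.5% → Memorial
Moderate: Riverside 18/38 = 47.4%, Memorial 43/78 = 55.1% → Memorial
Overall: Riverside 69/294 = 23.5%, Memorial 104/340 = 30.6% → Memorial
Memorial wins overall and in every case group — no reversal.

Yes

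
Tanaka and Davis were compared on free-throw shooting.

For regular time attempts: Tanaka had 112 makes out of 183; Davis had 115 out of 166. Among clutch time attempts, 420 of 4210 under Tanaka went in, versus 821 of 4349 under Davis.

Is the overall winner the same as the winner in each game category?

Yes

Regular time: Tanaka 112/183 = 61.2%, Davis 115/166 = 69.3% → Davis
Clutch time: Tanaka 420/4210 = 10.0%, Davis 821/4349 = 18.9% → Davis
Overall: Tanaka 532/4393 = 12.1%, Davis 936/4515 = 20.7% → Davis
Davis wins overall and in every game group — no reversal.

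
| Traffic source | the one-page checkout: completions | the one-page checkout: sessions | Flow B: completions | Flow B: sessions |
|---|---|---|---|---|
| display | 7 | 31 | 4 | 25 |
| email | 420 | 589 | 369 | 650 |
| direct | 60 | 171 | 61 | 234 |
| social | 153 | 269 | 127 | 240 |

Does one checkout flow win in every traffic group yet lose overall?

Display: the one-page checkout 7/31 = 22.6%, Flow B 4/25 = 16.0% → the one-page checkout
Email: the one-page checkout 420/589 = 71.3%, Flow B 369/650 = 56.8% → the one-page checkout
Direct: the one-page checkout 60/171 = 35.1%, Flow B 61/234 = 26.1% → the one-page checkout
Social: the one-page checkout 153/269 = 56.9%, Flow B 127/240 = 52.9% → the one-page checkout
Overall: the one-page checkout 640/1060 = 60.4%, Flow B 561/1149 = 48.8% → the one-page checkout
The one-page checkout wins overall and in every traffic group — no reversal.

No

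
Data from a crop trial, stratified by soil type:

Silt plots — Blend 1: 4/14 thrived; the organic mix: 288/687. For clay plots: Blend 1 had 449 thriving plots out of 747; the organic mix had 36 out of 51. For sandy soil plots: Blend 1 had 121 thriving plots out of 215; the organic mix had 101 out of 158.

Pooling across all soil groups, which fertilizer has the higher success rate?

Silt: Blend 1 4/14 = 28.6%, the organic mix 288/687 = 41.9% → the organic mix
Clay: Blend 1 449/747 = 60.1%, the organic mix 36/51 = 70.6% → the organic mix
Sandy soil: Blend 1 121/215 = 56.3%, the organic mix 101/158 = 63.9% → the organic mix
Overall: Blend 1 574/976 = 58.8%, the organic mix 425/896 = 47.4% → Blend 1
(The organic mix wins every soil group but Blend 1 wins overall — the organic mix's plots skew toward the low-rate silt group.)

Blend 1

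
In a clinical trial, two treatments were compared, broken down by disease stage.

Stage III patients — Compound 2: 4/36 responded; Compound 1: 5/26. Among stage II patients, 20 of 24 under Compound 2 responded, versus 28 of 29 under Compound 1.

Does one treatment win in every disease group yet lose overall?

Stage III: Compound 2 4/36 = 11.1%, Compound 1 5/26 = 19.2% → Compound 1
Stage II: Compound 2 20/24 = 83.3%, Compound 1 28/29 = 96.6% → Compound 1
Overall: Compound 2 24/60 = 40.0%, Compound 1 33/55 = 60.0% → Compound 1
Compound 1 wins overall and in every disease group — no reversal.

No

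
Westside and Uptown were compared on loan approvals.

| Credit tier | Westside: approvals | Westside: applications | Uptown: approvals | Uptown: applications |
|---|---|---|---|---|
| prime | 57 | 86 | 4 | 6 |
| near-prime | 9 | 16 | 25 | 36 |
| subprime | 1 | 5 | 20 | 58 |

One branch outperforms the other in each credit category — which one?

Uptown

Prime: Westside 57/86 = 66.3%, Uptown 4/6 = 66.7% → Uptown
Near-prime: Westside 9/16 = 56.2%, Uptown 25/36 = 69.4% → Uptown
Subprime: Westside 1/5 = 20.0%, Uptown 20/58 = 34.5% → Uptown
Uptown has the higher rate in all 3 groups.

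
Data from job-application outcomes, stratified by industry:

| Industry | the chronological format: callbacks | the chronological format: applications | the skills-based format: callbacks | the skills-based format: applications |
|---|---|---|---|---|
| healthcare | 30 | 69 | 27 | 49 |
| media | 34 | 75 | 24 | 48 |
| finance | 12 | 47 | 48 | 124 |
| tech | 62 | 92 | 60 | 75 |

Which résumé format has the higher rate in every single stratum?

Healthcare: the chronological format 30/69 = 43.5%, the skills-based format 27/49 = 55.1% → the skills-based format
Media: the chronological format 34/75 = 45.3%, the skills-based format 24/48 = 50.0% → the skills-based format
Finance: the chronological format 12/47 = 25.5%, the skills-based format 48/124 = 38.7% → the skills-based format
Tech: the chronological format 62/92 = 67.4%, the skills-based format 60/75 = 80.0% → the skills-based format
The skills-based format has the higher rate in all 4 groups.

the skills-based format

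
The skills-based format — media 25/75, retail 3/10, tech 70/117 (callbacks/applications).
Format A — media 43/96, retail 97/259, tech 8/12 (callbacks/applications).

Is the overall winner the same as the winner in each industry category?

No

Media: the skills-based format 25/75 = 33.3%, Format A 43/96 = 44.8% → Format A
Retail: the skills-based format 3/10 = 30.0%, Format A 97/259 = 37.5% → Format A
Tech: the skills-based format 70/117 = 59.8%, Format A 8/12 = 66.7% → Format A
Overall: the skills-based format 98/202 = 48.5%, Format A 148/367 = 40.3% → the skills-based format
Format A wins each industry group but the skills-based format wins overall — the comparison reverses. Format A's applications skew toward retail, which has a lower base rate.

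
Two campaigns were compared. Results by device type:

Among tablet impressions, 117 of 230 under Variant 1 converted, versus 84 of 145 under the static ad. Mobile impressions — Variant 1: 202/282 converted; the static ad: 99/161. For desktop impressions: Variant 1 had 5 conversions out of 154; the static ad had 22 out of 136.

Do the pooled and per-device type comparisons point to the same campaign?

Tablet: Variant 1 117/230 = 50.9%, the static ad 84/145 = 57.9% → the static ad
Mobile: Variant 1 202/282 = 71.6%, the static ad 99/161 = 61.5% → Variant 1
Desktop: Variant 1 5/154 = 3.2%, the static ad 22/136 = 16.2% → the static ad
Overall: Variant 1 324/666 = 48.6%, the static ad 205/442 = 46.4% → Variant 1
Neither sweeps: Variant 1 wins 1 of 3 groups, the static ad wins 2. Variant 1 wins overall but not every group — no Simpson reversal.

No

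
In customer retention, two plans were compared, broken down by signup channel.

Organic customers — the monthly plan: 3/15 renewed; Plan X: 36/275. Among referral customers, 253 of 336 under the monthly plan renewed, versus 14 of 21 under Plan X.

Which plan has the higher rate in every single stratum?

the monthly plan

Organic: the monthly plan 3/15 = 20.0%, Plan X 36/275 = 13.1% → the monthly plan
Referral: the monthly plan 253/336 = 75.3%, Plan X 14/21 = 66.7% → the monthly plan
The monthly plan has the higher rate in both groups.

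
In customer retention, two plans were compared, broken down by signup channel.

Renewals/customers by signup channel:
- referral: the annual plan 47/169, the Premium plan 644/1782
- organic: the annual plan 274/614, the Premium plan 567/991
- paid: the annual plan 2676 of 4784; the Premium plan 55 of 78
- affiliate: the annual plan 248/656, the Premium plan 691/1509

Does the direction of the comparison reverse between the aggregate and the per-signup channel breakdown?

Referral: the annual plan 47/169 = 27.8%, the Premium plan 644/1782 = 36.1% → the Premium plan
Organic: the annual plan 274/614 = 44.6%, the Premium plan 567/991 = 57.2% → the Premium plan
Paid: the annual plan 2676/4784 = 55.9%, the Premium plan 55/78 = 70.5% → the Premium plan
Affiliate: the annual plan 248/656 = 37.8%, the Premium plan 691/1509 = 45.8% → the Premium plan
Overall: the annual plan 3245/6223 = 52.1%, the Premium plan 1957/4360 = 44.9% → the annual plan
The Premium plan wins each signup group but the annual plan wins overall — the comparison reverses. The Premium plan's customers skew toward referral, which has a lower base rate.

Yes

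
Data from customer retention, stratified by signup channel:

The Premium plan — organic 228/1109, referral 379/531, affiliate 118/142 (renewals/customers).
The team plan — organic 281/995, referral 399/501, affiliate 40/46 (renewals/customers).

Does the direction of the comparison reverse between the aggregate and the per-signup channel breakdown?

No

Organic: the Premium plan 228/1109 = 20.6%, the team plan 281/995 = 28.2% → the team plan
Referral: the Premium plan 379/531 = 71.4%, the team plan 399/501 = 79.6% → the team plan
Affiliate: the Premium plan 118/142 = 83.1%, the team plan 40/46 = 87.0% → the team plan
Overall: the Premium plan 725/1782 = 40.7%, the team plan 720/1542 = 46.7% → the team plan
The team plan wins overall and in every signup group — no reversal.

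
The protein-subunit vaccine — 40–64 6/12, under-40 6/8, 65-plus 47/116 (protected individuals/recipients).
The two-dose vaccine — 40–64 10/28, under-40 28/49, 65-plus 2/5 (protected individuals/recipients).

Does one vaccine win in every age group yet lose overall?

40–64: the protein-subunit vaccine 6/12 = 50.0%, the two-dose vaccine 10/28 = 35.7% → the protein-subunit vaccine
Under-40: the protein-subunit vaccine 6/8 = 75.0%, the two-dose vaccine 28/49 = 57.1% → the protein-subunit vaccine
65-plus: the protein-subunit vaccine 47/116 = 40.5%, the two-dose vaccine 2/5 = 40.0% → the protein-subunit vaccine
Overall: the protein-subunit vaccine 59/136 = 43.4%, the two-dose vaccine 40/82 = 48.8% → the two-dose vaccine
The protein-subunit vaccine wins each age group but the two-dose vaccine wins overall — the comparison reverses. The protein-subunit vaccine's recipients skew toward 65-plus, which has a lower base rate.

Yes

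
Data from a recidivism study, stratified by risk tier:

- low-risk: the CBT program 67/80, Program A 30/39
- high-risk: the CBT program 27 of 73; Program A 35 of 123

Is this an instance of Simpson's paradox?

No

Low-risk: the CBT program 67/80 = 83.8%, Program A 30/39 = 76.9% → the CBT program
High-risk: the CBT program 27/73 = 37.0%, Program A 35/123 = 28.5% → the CBT program
Overall: the CBT program 94/153 = 61.4%, Program A 65/162 = 40.1% → the CBT program
The CBT program wins overall and in every risk group — no reversal.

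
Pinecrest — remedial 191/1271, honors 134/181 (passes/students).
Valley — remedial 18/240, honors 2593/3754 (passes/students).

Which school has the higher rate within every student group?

Remedial: Pinecrest 191/1271 = 15.0%, Valley 18/240 = 7.5% → Pinecrest
Honors: Pinecrest 134/181 = 74.0%, Valley 2593/3754 = 69.1% → Pinecrest
Pinecrest has the higher rate in both groups.

Pinecrest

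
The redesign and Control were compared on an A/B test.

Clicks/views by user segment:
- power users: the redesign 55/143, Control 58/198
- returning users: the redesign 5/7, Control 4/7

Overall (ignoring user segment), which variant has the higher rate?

the redesign

Power users: the redesign 55/143 = 38.5%, Control 58/198 = 29.3% → the redesign
Returning users: the redesign 5/7 = 71.4%, Control 4/7 = 57.1% → the redesign
Overall: the redesign 60/150 = 40.0%, Control 62/205 = 30.2% → the redesign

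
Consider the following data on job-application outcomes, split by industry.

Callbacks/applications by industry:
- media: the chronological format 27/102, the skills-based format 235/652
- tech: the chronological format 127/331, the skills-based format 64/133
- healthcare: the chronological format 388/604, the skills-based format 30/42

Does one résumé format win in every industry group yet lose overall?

Yes

Media: the chronological format 27/102 = 26.5%, the skills-based format 235/652 = 36.0% → the skills-based format
Tech: the chronological format 127/331 = 38.4%, the skills-based format 64/133 = 48.1% → the skills-based format
Healthcare: the chronological format 388/604 = 64.2%, the skills-based format 30/42 = 71.4% → the skills-based format
Overall: the chronological format 542/1037 = 52.3%, the skills-based format 329/827 = 39.8% → the chronological format
The skills-based format wins each industry group but the chronological format wins overall — the comparison reverses. The skills-based format's applications skew toward media, which has a lower base rate.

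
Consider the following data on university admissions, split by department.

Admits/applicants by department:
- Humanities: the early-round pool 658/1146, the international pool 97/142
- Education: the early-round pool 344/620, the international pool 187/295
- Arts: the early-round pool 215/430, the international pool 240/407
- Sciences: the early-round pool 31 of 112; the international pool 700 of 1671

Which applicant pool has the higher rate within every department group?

Humanities: the early-round pool 658/1146 = 57.4%, the international pool 97/142 = 68.3% → the international pool
Education: the early-round pool 344/620 = 55.5%, the international pool 187/295 = 63.4% → the international pool
Arts: the early-round pool 215/430 = 50.0%, the international pool 240/407 = 59.0% → the international pool
Sciences: the early-round pool 31/112 = 27.7%, the international pool 700/1671 = 41.9% → the international pool
The international pool has the higher rate in all 4 groups.

the international pool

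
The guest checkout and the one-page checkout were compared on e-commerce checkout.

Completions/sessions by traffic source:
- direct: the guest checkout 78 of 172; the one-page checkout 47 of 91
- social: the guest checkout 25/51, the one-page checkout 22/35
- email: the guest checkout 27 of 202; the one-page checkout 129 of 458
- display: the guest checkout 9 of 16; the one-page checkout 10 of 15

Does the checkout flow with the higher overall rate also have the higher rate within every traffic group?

Yes

Direct: the guest checkout 78/172 = 45.3%, the one-page checkout 47/91 = 51.6% → the one-page checkout
Social: the guest checkout 25/51 = 49.0%, the one-page checkout 22/35 = 62.9% → the one-page checkout
Email: the guest checkout 27/202 = 13.4%, the one-page checkout 129/458 = 28.2% → the one-page checkout
Display: the guest checkout 9/16 = 56.2%, the one-page checkout 10/15 = 66.7% → the one-page checkout
Overall: the guest checkout 139/441 = 31.5%, the one-page checkout 208/599 = 34.7% → the one-page checkout
The one-page checkout wins overall and in every traffic group — no reversal.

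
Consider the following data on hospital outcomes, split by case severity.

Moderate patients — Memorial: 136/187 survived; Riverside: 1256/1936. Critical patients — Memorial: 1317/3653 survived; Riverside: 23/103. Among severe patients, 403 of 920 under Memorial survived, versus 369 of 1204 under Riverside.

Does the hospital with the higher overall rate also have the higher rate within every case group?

Moderate: Memorial 136/187 = 72.7%, Riverside 1256/1936 = 64.9% → Memorial
Critical: Memorial 1317/3653 = 36.1%, Riverside 23/103 = 22.3% → Memorial
Severe: Memorial 403/920 = 43.8%, Riverside 369/1204 = 30.6% → Memorial
Overall: Memorial 1856/4760 = 39.0%, Riverside 1648/3243 = 50.8% → Riverside
Memorial wins each case group but Riverside wins overall — the comparison reverses. Memorial's patients skew toward critical, which has a lower base rate.

No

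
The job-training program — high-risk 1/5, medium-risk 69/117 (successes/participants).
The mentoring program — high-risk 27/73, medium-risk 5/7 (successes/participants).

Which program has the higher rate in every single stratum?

High-risk: the job-training program 1/5 = 20.0%, the mentoring program 27/73 = 37.0% → the mentoring program
Medium-risk: the job-training program 69/117 = 59.0%, the mentoring program 5/7 = 71.4% → the mentoring program
The mentoring program has the higher rate in both groups.

the mentoring program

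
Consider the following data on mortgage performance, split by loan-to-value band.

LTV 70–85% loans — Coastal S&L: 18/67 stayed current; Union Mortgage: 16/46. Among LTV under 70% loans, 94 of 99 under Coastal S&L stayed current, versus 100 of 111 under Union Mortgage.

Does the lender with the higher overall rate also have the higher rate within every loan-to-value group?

No

LTV 70–85%: Coastal S&L 18/67 = 26.9%, Union Mortgage 16/46 = 34.8% → Union Mortgage
LTV under 70%: Coastal S&L 94/99 = 94.9%, Union Mortgage 100/111 = 90.1% → Coastal S&L
Overall: Coastal S&L 112/166 = 67.5%, Union Mortgage 116/157 = 73.9% → Union Mortgage
Neither sweeps: Coastal S&L wins 1 of 2 groups, Union Mortgage wins 1. Union Mortgage wins overall but not every group — no Simpson reversal.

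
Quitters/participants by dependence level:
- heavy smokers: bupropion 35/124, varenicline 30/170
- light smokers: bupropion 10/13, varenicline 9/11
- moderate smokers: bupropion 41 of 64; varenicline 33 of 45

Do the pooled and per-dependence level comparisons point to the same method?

Heavy smokers: bupropion 35/124 = 28.2%, varenicline 30/170 = 17.6% → bupropion
Light smokers: bupropion 10/13 = 76.9%, varenicline 9/11 = 81.8% → varenicline
Moderate smokers: bupropion 41/64 = 64.1%, varenicline 33/45 = 73.3% → varenicline
Overall: bupropion 86/201 = 42.8%, varenicline 72/226 = 31.9% → bupropion
Neither sweeps: bupropion wins 1 of 3 groups, varenicline wins 2. Bupropion wins overall but not every group — no Simpson reversal.

No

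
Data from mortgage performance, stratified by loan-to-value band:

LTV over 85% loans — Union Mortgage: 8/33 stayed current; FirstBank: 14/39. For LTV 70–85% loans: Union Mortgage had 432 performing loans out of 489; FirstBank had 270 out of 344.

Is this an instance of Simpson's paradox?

No

LTV over 85%: Union Mortgage 8/33 = 24.2%, FirstBank 14/39 = 35.9% → FirstBank
LTV 70–85%: Union Mortgage 432/489 = 88.3%, FirstBank 270/344 = 78.5% → Union Mortgage
Overall: Union Mortgage 440/522 = 84.3%, FirstBank 284/383 = 74.2% → Union Mortgage
Neither sweeps: Union Mortgage wins 1 of 2 groups, FirstBank wins 1. Union Mortgage wins overall but not every group — no Simpson reversal.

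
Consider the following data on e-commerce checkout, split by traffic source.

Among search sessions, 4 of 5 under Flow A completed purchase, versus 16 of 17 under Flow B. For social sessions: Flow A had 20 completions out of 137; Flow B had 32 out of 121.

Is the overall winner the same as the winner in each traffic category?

Search: Flow A 4/5 = 80.0%, Flow B 16/17 = 94.1% → Flow B
Social: Flow A 20/137 = 14.6%, Flow B 32/121 = 26.4% → Flow B
Overall: Flow A 24/142 = 16.9%, Flow B 48/138 = 34.8% → Flow B
Flow B wins overall and in every traffic group — no reversal.

Yes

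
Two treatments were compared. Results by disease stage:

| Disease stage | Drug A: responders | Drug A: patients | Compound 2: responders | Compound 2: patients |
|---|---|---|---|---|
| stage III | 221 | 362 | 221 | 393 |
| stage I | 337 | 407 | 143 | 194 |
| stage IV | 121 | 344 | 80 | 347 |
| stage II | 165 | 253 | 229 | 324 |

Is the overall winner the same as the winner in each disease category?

Stage III: Drug A 221/362 = 61.0%, Compound 2 221/393 = 56.2% → Drug A
Stage I: Drug A 337/407 = 82.8%, Compound 2 143/194 = 73.7% → Drug A
Stage IV: Drug A 121/344 = 35.2%, Compound 2 80/347 = 23.1% → Drug A
Stage II: Drug A 165/253 = 65.2%, Compound 2 229/324 = 70.7% → Compound 2
Overall: Drug A 844/1366 = 61.8%, Compound 2 673/1258 = 53.5% → Drug A
Neither sweeps: Drug A wins 3 of 4 groups, Compound 2 wins 1. Drug A wins overall but not every group — no Simpson reversal.

No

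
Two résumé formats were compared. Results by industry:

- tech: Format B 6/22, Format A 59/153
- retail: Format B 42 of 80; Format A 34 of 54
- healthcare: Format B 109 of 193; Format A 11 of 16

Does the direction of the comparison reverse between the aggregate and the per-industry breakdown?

Yes

Tech: Format B 6/22 = 27.3%, Format A 59/153 = 38.6% → Format A
Retail: Format B 42/80 = 52.5%, Format A 34/54 = 63.0% → Format A
Healthcare: Format B 109/193 = 56.5%, Format A 11/16 = 68.8% → Format A
Overall: Format B 157/295 = 53.2%, Format A 104/223 = 46.6% → Format B
Format A wins each industry group but Format B wins overall — the comparison reverses. Format A's applications skew toward tech, which has a lower base rate.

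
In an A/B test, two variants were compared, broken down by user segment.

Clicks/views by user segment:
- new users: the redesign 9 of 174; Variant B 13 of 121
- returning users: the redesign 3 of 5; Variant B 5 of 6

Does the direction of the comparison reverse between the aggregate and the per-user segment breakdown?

New users: the redesign 9/174 = 5.2%, Variant B 13/121 = 10.7% → Variant B
Returning users: the redesign 3/5 = 60.0%, Variant B 5/6 = 83.3% → Variant B
Overall: the redesign 12/179 = 6.7%, Variant B 18/127 = 14.2% → Variant B
Variant B wins overall and in every user group — no reversal.

No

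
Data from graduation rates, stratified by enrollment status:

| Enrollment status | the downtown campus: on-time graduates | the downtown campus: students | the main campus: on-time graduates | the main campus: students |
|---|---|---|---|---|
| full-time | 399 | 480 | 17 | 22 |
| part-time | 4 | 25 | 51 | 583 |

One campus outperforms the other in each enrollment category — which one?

Full-time: the downtown campus 399/480 = 83.1%, the main campus 17/22 = 77.3% → the downtown campus
Part-time: the downtown campus 4/25 = 16.0%, the main campus 51/583 = 8.7% → the downtown campus
The downtown campus has the higher rate in both groups.

the downtown campus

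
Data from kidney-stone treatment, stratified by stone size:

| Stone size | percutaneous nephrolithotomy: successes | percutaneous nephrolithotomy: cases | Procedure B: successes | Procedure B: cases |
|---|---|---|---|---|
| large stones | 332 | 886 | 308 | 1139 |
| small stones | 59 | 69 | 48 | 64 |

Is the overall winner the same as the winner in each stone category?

Yes

Large stones: percutaneous nephrolithotomy 332/886 = 37.5%, Procedure B 308/1139 = 27.0% → percutaneous nephrolithotomy
Small stones: percutaneous nephrolithotomy 59/69 = 85.5%, Procedure B 48/64 = 75.0% → percutaneous nephrolithotomy
Overall: percutaneous nephrolithotomy 391/955 = 40.9%, Procedure B 356/1203 = 29.6% → percutaneous nephrolithotomy
Percutaneous nephrolithotomy wins overall and in every stone group — no reversal.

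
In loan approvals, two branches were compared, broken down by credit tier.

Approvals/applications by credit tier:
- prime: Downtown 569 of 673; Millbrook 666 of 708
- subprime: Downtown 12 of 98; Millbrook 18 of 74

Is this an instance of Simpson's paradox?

No

Prime: Downtown 569/673 = 84.5%, Millbrook 666/708 = 94.1% → Millbrook
Subprime: Downtown 12/98 = 12.2%, Millbrook 18/74 = 24.3% → Millbrook
Overall: Downtown 581/771 = 75.4%, Millbrook 684/782 = 87.5% → Millbrook
Millbrook wins overall and in every credit group — no reversal.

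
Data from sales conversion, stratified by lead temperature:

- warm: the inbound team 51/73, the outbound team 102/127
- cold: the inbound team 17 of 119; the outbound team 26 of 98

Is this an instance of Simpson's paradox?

No

Warm: the inbound team 51/73 = 69.9%, the outbound team 102/127 = 80.3% → the outbound team
Cold: the inbound team 17/119 = 14.3%, the outbound team 26/98 = 26.5% → the outbound team
Overall: the inbound team 68/192 = 35.4%, the outbound team 128/225 = 56.9% → the outbound team
The outbound team wins overall and in every lead group — no reversal.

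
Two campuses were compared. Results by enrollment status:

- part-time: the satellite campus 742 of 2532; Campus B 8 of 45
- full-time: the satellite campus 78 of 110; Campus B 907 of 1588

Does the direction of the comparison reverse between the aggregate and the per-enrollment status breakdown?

Part-time: the satellite campus 742/2532 = 29.3%, Campus B 8/45 = 17.8% → the satellite campus
Full-time: the satellite campus 78/110 = 70.9%, Campus B 907/1588 = 57.1% → the satellite campus
Overall: the satellite campus 820/2642 = 31.0%, Campus B 915/1633 = 56.0% → Campus B
The satellite campus wins each enrollment group but Campus B wins overall — the comparison reverses. The satellite campus's students skew toward part-time, which has a lower base rate.

Yes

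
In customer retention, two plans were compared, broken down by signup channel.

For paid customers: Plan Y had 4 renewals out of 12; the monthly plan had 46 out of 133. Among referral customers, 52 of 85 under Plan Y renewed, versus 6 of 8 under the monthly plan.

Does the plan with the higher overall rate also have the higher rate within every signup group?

Paid: Plan Y 4/12 = 33.3%, the monthly plan 46/133 = 34.6% → the monthly plan
Referral: Plan Y 52/85 = 61.2%, the monthly plan 6/8 = 75.0% → the monthly plan
Overall: Plan Y 56/97 = 57.7%, the monthly plan 52/141 = 36.9% → Plan Y
The monthly plan wins each signup group but Plan Y wins overall — the comparison reverses. The monthly plan's customers skew toward paid, which has a lower base rate.

No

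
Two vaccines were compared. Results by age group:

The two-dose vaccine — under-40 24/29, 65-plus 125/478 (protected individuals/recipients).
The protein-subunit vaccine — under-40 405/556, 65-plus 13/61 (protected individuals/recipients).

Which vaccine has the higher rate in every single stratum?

Under-40: the two-dose vaccine 24/29 = 82.8%, the protein-subunit vaccine 405/556 = 72.8% → the two-dose vaccine
65-plus: the two-dose vaccine 125/478 = 26.2%, the protein-subunit vaccine 13/61 = 21.3% → the two-dose vaccine
The two-dose vaccine has the higher rate in both groups.

the two-dose vaccine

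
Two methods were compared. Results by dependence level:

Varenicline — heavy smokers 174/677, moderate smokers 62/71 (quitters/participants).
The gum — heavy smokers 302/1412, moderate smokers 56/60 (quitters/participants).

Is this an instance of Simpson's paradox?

No

Heavy smokers: varenicline 174/677 = 25.7%, the gum 302/1412 = 21.4% → varenicline
Moderate smokers: varenicline 62/71 = 87.3%, the gum 56/60 = 93.3% → the gum
Overall: varenicline 236/748 = 31.6%, the gum 358/1472 = 24.3% → varenicline
Neither sweeps: varenicline wins 1 of 2 groups, the gum wins 1. Varenicline wins overall but not every group — no Simpson reversal.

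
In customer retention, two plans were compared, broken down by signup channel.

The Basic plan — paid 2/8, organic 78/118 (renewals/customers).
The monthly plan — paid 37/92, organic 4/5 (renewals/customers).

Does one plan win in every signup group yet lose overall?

Yes

Paid: the Basic plan 2/8 = 25.0%, the monthly plan 37/92 = 40.2% → the monthly plan
Organic: the Basic plan 78/118 = 66.1%, the monthly plan 4/5 = 80.0% → the monthly plan
Overall: the Basic plan 80/126 = 63.5%, the monthly plan 41/97 = 42.3% → the Basic plan
The monthly plan wins each signup group but the Basic plan wins overall — the comparison reverses. The monthly plan's customers skew toward paid, which has a lower base rate.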